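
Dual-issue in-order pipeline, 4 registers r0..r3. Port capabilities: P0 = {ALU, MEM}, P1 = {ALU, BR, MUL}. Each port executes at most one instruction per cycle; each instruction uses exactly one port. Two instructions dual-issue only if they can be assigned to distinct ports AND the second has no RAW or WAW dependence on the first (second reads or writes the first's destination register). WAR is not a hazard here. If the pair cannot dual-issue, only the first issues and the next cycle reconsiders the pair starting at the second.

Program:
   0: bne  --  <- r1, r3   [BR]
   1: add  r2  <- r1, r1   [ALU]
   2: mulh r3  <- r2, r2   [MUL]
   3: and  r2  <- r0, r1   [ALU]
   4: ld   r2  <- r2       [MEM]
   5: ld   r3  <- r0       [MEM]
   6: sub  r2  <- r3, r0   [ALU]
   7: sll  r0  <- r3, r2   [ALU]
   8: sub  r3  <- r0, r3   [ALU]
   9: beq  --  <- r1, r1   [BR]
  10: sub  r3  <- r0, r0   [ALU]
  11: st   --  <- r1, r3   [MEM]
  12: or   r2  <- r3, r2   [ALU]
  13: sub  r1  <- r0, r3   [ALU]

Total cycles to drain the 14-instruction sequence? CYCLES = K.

t=0 i0,i1:bne;add ; pair
t=1 i2,i3:mulh;and ; pair
t=2 i4:ld ; no-port MEM/MEM
t=3 i5:ld ; RAW r3
t=4 i6:sub ; RAW r2
t=5 i7:sll ; RAW r0
t=6 i8,i9:sub;beq ; pair
t=7 i10:sub ; RAW r3
t=8 i11,i12:st;or ; pair
t=9 i13:sub ; tail

CYCLES = 10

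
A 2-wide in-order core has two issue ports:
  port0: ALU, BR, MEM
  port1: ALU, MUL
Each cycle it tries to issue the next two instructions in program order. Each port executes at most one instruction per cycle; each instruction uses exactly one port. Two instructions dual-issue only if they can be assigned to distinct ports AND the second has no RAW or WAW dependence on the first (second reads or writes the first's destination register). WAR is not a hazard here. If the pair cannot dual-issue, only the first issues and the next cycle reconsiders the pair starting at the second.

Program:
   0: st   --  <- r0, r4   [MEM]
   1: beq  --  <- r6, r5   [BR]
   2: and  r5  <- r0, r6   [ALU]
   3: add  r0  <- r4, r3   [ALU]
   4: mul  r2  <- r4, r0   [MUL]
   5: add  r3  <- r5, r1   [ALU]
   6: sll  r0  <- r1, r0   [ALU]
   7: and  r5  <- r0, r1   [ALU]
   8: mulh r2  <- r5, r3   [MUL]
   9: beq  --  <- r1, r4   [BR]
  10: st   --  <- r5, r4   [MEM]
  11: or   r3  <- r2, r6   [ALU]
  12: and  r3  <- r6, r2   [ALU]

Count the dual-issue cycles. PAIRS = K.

PAIRS = 4

#0 head=0: st.MEM i0 no-port MEM/BR
#1 head=1: beq.BR/and.ALU i1&i2 2-wide
#2 head=3: add.ALU i3 RAW r0
#3 head=4: mul.MUL/add.ALU i4&i5 2-wide
#4 head=6: sll.ALU i6 RAW r0
#5 head=7: and.ALU i7 RAW r5
#6 head=8: mulh.MUL/beq.BR i8&i9 2-wide
#7 head=10: st.MEM/or.ALU i10&i11 2-wide
#8 head=12: and.ALU i12 tail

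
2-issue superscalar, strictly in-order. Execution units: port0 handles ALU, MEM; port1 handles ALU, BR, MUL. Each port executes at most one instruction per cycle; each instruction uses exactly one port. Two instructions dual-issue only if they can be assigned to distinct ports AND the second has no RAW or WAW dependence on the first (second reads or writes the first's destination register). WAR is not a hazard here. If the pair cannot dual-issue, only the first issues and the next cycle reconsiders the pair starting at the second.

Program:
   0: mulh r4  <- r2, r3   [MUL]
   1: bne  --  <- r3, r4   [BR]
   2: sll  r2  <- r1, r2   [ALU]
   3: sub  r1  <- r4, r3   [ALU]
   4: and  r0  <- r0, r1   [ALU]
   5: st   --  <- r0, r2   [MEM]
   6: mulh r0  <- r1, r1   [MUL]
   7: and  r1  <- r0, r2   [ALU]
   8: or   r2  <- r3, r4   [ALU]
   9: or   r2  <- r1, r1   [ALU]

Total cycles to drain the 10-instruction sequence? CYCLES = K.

  cy0 -> i0 (mulh) no-port MUL/BR
  cy1 -> i1+i2 (bne;sll) pair
  cy2 -> i3 (sub) RAW r1
  cy3 -> i4 (and) RAW r0
  cy4 -> i5+i6 (st;mulh) pair
  cy5 -> i7+i8 (and;or) pair
  cy6 -> i9 (or) tail

CYCLES = 7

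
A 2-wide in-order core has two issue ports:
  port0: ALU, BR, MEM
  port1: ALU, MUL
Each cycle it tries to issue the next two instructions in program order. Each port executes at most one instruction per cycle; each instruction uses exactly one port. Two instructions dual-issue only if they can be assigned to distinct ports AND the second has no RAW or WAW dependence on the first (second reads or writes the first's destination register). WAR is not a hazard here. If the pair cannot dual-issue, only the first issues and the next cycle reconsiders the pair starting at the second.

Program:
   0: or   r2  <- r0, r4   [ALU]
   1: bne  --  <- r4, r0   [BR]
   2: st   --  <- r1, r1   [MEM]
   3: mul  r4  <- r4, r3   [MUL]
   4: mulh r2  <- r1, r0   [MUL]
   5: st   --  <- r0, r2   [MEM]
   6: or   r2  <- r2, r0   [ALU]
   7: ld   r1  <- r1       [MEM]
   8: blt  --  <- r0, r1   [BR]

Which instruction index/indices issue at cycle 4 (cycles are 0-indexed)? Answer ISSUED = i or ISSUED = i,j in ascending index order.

ISSUED = 7

[0] i0,i1  or bne  -- 2-wide
[1] i2,i3  st mul  -- 2-wide
[2] i4  mulh  -- RAW r2
[3] i5,i6  st or  -- 2-wide
[4] i7  ld  -- no-port MEM/BR
[5] i8  blt  -- tail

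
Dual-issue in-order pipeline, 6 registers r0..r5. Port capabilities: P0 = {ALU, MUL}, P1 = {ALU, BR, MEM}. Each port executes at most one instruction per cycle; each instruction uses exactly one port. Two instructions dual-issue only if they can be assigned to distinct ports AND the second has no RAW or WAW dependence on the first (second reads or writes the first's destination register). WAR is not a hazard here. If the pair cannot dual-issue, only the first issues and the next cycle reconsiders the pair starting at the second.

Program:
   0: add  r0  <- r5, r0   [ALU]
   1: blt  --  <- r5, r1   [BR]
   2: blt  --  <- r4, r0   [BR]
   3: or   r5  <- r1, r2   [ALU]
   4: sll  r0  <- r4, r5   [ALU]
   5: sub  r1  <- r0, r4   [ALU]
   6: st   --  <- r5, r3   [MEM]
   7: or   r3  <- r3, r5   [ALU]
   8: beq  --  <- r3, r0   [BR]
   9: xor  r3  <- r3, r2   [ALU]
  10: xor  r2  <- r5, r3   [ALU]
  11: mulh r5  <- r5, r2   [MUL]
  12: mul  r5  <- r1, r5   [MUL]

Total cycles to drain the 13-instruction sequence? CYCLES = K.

c0: i0/i1 add blt  dual
c1: i2/i3 blt or  dual
c2: i4 sll  RAW r0
c3: i5/i6 sub st  dual
c4: i7 or  RAW r3
c5: i8/i9 beq xor  dual
c6: i10 xor  RAW r2
c7: i11 mulh  no-port MUL/MUL
c8: i12 mul  tail

CYCLES = 9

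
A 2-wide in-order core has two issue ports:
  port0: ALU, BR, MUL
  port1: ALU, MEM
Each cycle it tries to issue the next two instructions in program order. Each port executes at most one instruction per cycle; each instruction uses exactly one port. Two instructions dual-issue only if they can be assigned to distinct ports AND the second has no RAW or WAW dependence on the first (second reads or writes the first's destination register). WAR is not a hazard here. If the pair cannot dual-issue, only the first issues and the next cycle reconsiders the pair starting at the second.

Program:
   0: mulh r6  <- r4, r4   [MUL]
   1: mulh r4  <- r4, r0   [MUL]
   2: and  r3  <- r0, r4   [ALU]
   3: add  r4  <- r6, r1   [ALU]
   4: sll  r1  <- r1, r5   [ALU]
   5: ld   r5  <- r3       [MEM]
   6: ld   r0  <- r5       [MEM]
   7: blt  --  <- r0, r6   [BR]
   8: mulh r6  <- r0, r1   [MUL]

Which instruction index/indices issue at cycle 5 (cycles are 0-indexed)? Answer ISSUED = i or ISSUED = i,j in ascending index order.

  cy0 -> i0 (mulh) no-port MUL/MUL
  cy1 -> i1 (mulh) RAW r4
  cy2 -> i2/i3 (and/add) 2-wide
  cy3 -> i4/i5 (sll/ld) 2-wide
  cy4 -> i6 (ld) RAW r0
  cy5 -> i7 (blt) no-port BR/MUL
  cy6 -> i8 (mulh) tail

ISSUED = 7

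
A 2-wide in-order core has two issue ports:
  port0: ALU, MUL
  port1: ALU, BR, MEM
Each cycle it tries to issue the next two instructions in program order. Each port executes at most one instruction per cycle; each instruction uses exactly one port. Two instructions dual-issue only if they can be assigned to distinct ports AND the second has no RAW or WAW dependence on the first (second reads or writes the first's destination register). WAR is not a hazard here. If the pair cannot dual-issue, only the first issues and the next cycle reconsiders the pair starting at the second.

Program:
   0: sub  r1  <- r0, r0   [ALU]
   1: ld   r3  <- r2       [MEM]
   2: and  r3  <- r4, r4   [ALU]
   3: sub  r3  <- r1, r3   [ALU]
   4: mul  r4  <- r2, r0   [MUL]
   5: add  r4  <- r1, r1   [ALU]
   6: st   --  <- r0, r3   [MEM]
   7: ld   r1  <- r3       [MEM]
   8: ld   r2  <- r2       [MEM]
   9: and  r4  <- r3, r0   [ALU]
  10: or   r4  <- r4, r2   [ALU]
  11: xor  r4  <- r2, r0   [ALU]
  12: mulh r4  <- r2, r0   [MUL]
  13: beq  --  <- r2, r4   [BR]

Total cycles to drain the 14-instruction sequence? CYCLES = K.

CYCLES = 10

t=0 i0/i1:sub ld ; dual
t=1 i2:and ; RAW+WAW r3
t=2 i3/i4:sub mul ; dual
t=3 i5/i6:add st ; dual
t=4 i7:ld ; no-port MEM/MEM
t=5 i8/i9:ld and ; dual
t=6 i10:or ; WAW r4
t=7 i11:xor ; WAW r4
t=8 i12:mulh ; RAW r4
t=9 i13:beq ; tail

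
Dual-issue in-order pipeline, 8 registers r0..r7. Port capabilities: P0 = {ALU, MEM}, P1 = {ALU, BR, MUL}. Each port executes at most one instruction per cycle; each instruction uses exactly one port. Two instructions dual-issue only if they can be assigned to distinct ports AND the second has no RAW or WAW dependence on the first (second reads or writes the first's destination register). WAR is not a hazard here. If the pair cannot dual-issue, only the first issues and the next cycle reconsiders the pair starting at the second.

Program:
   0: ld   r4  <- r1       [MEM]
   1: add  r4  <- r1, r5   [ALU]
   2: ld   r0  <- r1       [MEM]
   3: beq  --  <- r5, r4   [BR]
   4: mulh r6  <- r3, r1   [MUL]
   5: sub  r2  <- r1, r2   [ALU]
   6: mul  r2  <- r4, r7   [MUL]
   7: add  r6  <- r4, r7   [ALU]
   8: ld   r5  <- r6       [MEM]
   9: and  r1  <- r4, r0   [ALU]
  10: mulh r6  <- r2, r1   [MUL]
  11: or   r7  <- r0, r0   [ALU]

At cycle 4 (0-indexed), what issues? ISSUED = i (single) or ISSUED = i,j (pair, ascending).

#0 head=0: ld i0 WAW r4
#1 head=1: add+ld i1,i2 dual
#2 head=3: beq i3 no-port BR/MUL
#3 head=4: mulh+sub i4,i5 dual
#4 head=6: mul+add i6,i7 dual
#5 head=8: ld+and i8,i9 dual
#6 head=10: mulh+or i10,i11 dual

ISSUED = 6,7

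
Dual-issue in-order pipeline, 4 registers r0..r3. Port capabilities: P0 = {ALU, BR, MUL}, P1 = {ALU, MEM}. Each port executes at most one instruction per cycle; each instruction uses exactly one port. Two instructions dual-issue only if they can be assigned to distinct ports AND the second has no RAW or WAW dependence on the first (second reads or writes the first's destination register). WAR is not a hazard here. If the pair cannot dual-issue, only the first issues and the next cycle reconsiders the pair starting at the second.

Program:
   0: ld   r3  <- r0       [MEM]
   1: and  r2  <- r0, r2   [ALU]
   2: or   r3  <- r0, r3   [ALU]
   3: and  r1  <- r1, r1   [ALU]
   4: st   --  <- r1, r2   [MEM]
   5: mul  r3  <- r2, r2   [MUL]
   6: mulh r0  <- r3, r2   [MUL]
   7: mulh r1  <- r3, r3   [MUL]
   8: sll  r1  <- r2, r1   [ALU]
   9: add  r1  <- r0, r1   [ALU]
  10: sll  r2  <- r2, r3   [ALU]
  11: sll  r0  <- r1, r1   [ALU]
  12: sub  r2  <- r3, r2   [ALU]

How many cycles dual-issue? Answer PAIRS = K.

0. ld/and @i0&i1  | 2-wide
1. or/and @i2&i3  | 2-wide
2. st/mul @i4&i5  | 2-wide
3. mulh @i6  | no-port MUL/MUL
4. mulh @i7  | RAW+WAW r1
5. sll @i8  | RAW+WAW r1
6. add/sll @i9&i10  | 2-wide
7. sll/sub @i11&i12  | 2-wide

PAIRS = 5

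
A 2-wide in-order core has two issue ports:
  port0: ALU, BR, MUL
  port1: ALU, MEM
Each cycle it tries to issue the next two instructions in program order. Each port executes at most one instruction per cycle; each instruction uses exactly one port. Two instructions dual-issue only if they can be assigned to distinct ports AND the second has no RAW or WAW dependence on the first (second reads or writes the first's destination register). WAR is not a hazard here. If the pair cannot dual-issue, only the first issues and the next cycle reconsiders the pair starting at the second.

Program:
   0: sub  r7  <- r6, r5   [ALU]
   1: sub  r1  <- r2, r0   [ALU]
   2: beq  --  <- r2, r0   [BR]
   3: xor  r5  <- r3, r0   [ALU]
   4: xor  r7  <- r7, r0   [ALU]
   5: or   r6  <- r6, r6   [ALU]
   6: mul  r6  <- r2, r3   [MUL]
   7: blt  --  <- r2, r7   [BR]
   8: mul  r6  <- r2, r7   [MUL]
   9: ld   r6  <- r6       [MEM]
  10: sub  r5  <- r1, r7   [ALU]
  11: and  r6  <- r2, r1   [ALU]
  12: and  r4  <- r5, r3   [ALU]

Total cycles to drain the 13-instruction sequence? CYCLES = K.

#0 head=0: sub.ALU/sub.ALU i0+i1 2-wide
#1 head=2: beq.BR/xor.ALU i2+i3 2-wide
#2 head=4: xor.ALU/or.ALU i4+i5 2-wide
#3 head=6: mul.MUL i6 no-port MUL/BR
#4 head=7: blt.BR i7 no-port BR/MUL
#5 head=8: mul.MUL i8 RAW+WAW r6
#6 head=9: ld.MEM/sub.ALU i9+i10 2-wide
#7 head=11: and.ALU/and.ALU i11+i12 2-wide

CYCLES = 8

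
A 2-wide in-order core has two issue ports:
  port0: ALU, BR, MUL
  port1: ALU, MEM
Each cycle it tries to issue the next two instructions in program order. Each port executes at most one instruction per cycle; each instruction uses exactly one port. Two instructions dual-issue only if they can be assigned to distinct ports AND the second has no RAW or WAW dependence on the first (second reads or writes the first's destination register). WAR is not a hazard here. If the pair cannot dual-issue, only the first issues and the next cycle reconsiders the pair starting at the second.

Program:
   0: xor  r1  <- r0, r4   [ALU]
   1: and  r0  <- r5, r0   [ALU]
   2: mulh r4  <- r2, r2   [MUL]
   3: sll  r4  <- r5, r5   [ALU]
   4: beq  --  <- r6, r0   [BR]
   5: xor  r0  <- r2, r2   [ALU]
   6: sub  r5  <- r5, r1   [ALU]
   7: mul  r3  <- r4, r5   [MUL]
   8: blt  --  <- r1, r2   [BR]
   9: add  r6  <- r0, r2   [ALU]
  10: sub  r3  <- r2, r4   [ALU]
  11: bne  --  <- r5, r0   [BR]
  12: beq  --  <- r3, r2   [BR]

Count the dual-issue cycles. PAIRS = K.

0. xor.ALU+and.ALU @i0,i1  | 2-wide
1. mulh.MUL @i2  | WAW r4
2. sll.ALU+beq.BR @i3,i4  | 2-wide
3. xor.ALU+sub.ALU @i5,i6  | 2-wide
4. mul.MUL @i7  | no-port MUL/BR
5. blt.BR+add.ALU @i8,i9  | 2-wide
6. sub.ALU+bne.BR @i10,i11  | 2-wide
7. beq.BR @i12  | tail

PAIRS = 5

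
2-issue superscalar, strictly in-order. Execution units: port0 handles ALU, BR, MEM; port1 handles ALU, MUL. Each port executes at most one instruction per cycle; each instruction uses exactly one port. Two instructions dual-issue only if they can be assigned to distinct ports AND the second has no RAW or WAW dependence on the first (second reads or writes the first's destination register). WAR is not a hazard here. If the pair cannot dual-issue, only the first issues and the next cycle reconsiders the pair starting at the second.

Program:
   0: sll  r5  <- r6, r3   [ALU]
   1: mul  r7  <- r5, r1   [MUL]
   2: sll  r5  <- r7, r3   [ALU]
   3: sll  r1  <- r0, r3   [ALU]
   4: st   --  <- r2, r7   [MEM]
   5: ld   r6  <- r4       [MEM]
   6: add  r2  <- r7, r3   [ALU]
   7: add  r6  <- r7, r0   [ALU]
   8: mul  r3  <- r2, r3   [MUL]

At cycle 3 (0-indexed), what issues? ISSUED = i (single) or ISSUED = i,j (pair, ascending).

[0] i0  sll  -- RAW r5
[1] i1  mul  -- RAW r7
[2] i2,i3  sll/sll  -- 2-wide
[3] i4  st  -- no-port MEM/MEM
[4] i5,i6  ld/add  -- 2-wide
[5] i7,i8  add/mul  -- 2-wide

ISSUED = 4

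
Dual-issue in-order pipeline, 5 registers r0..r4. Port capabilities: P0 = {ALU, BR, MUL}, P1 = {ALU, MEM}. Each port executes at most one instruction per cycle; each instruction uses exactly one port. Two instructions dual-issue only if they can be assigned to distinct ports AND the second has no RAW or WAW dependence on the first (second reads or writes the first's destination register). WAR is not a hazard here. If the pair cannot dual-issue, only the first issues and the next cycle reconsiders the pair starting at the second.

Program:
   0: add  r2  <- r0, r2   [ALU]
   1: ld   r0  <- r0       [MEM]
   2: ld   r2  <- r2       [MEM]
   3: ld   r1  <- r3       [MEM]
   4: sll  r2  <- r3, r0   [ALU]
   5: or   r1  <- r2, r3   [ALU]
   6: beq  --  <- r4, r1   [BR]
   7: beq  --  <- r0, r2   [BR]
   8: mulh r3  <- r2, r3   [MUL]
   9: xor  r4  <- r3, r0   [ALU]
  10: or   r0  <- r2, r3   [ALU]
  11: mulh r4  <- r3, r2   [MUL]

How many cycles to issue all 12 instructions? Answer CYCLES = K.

0. add.ALU ld.MEM @i0,i1  | pair
1. ld.MEM @i2  | no-port MEM/MEM
2. ld.MEM sll.ALU @i3,i4  | pair
3. or.ALU @i5  | RAW r1
4. beq.BR @i6  | no-port BR/BR
5. beq.BR @i7  | no-port BR/MUL
6. mulh.MUL @i8  | RAW r3
7. xor.ALU or.ALU @i9,i10  | pair
8. mulh.MUL @i11  | tail

CYCLES = 9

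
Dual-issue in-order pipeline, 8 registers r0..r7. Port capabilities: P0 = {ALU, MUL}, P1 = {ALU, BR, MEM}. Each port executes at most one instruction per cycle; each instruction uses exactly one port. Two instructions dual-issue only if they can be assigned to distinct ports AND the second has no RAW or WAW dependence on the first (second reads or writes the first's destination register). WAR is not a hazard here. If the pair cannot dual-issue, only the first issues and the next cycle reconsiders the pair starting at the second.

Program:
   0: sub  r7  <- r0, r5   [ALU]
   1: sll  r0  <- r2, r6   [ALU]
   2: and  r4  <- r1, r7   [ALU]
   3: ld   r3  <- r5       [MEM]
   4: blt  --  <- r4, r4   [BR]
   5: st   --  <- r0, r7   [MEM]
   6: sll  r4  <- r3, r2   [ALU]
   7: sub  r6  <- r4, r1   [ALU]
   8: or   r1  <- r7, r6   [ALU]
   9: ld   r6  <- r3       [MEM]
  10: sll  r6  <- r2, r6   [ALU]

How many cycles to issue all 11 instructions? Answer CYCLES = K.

CYCLES = 7

  cy0 -> i0&i1 (sub.ALU/sll.ALU) pair
  cy1 -> i2&i3 (and.ALU/ld.MEM) pair
  cy2 -> i4 (blt.BR) no-port BR/MEM
  cy3 -> i5&i6 (st.MEM/sll.ALU) pair
  cy4 -> i7 (sub.ALU) RAW r6
  cy5 -> i8&i9 (or.ALU/ld.MEM) pair
  cy6 -> i10 (sll.ALU) tail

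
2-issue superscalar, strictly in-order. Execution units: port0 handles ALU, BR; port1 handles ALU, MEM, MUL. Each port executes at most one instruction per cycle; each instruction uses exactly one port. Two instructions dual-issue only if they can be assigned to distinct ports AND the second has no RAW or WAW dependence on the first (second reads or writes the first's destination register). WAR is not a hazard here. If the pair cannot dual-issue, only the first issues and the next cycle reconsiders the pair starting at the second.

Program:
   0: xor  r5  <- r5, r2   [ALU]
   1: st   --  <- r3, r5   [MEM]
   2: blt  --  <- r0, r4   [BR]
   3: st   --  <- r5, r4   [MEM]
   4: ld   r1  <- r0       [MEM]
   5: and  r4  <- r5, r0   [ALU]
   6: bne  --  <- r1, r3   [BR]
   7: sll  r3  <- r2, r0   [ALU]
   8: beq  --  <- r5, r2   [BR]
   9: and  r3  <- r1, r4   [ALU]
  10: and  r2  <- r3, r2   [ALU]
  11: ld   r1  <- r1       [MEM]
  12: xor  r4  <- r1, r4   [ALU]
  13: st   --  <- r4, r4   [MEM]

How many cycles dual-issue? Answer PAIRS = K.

PAIRS = 5

  cy0 -> i0 (xor) RAW r5
  cy1 -> i1,i2 (st;blt) 2-wide
  cy2 -> i3 (st) no-port MEM/MEM
  cy3 -> i4,i5 (ld;and) 2-wide
  cy4 -> i6,i7 (bne;sll) 2-wide
  cy5 -> i8,i9 (beq;and) 2-wide
  cy6 -> i10,i11 (and;ld) 2-wide
  cy7 -> i12 (xor) RAW r4
  cy8 -> i13 (st) tail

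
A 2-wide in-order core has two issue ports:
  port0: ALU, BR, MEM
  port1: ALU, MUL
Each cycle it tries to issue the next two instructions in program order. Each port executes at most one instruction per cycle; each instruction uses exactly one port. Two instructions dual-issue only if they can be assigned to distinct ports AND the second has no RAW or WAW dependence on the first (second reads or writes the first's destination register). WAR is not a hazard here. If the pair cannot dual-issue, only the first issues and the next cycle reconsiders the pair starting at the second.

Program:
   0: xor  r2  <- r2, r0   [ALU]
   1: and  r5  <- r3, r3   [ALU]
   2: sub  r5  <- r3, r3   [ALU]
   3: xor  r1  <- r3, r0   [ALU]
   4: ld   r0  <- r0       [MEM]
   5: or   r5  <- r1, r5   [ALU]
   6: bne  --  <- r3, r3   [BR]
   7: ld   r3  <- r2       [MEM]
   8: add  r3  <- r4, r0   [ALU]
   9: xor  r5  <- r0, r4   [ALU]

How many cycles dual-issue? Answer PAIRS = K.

PAIRS = 4

#0 head=0: xor and i0,i1 pair
#1 head=2: sub xor i2,i3 pair
#2 head=4: ld or i4,i5 pair
#3 head=6: bne i6 no-port BR/MEM
#4 head=7: ld i7 WAW r3
#5 head=8: add xor i8,i9 pair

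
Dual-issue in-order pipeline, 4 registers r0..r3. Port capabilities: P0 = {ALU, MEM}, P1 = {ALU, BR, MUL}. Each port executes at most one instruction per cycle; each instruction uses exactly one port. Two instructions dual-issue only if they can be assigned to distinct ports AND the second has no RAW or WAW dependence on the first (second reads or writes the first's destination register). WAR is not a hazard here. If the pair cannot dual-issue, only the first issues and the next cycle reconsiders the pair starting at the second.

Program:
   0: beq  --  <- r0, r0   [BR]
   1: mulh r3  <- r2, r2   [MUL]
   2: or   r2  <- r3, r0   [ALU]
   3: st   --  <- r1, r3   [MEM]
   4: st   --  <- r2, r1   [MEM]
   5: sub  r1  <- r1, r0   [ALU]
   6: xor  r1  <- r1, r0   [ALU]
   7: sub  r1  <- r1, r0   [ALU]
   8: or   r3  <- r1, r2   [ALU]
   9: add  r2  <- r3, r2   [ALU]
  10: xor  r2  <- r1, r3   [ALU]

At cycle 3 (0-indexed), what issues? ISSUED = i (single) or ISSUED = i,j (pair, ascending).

ISSUED = 4,5

#0 head=0: beq i0 no-port BR/MUL
#1 head=1: mulh i1 RAW r3
#2 head=2: or;st i2/i3 pair
#3 head=4: st;sub i4/i5 pair
#4 head=6: xor i6 RAW+WAW r1
#5 head=7: sub i7 RAW r1
#6 head=8: or i8 RAW r3
#7 head=9: add i9 WAW r2
#8 head=10: xor i10 tail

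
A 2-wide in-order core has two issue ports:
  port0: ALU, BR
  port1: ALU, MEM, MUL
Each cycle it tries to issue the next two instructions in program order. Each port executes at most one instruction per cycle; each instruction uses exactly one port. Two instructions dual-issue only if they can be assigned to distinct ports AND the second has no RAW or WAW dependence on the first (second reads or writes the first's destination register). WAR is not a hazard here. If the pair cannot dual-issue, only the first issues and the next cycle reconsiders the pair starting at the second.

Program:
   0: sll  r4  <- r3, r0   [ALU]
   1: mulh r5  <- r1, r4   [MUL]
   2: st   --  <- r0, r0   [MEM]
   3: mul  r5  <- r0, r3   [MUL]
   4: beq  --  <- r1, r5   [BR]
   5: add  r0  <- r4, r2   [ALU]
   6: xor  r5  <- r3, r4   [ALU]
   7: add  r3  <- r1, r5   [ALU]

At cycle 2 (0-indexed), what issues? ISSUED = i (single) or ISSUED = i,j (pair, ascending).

ISSUED = 2

t=0 i0:sll ; RAW r4
t=1 i1:mulh ; no-port MUL/MEM
t=2 i2:st ; no-port MEM/MUL
t=3 i3:mul ; RAW r5
t=4 i4+i5:beq;add ; pair
t=5 i6:xor ; RAW r5
t=6 i7:add ; tail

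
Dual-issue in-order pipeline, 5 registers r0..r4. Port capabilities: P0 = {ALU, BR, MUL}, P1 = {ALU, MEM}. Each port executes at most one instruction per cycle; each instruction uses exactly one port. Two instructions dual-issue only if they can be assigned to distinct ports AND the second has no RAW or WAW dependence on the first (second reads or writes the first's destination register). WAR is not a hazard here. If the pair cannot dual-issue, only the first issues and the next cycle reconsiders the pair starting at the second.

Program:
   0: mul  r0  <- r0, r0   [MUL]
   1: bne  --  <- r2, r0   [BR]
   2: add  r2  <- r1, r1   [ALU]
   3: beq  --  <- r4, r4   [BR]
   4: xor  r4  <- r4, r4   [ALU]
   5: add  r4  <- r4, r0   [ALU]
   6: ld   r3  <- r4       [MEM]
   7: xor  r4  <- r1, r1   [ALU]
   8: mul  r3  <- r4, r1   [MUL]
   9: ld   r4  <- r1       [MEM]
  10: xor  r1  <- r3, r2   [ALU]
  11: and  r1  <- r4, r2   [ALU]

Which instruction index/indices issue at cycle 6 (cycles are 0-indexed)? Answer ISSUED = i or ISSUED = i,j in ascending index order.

#0 head=0: mul.MUL i0 no-port MUL/BR
#1 head=1: bne.BR;add.ALU i1&i2 2-wide
#2 head=3: beq.BR;xor.ALU i3&i4 2-wide
#3 head=5: add.ALU i5 RAW r4
#4 head=6: ld.MEM;xor.ALU i6&i7 2-wide
#5 head=8: mul.MUL;ld.MEM i8&i9 2-wide
#6 head=10: xor.ALU i10 WAW r1
#7 head=11: and.ALU i11 tail

ISSUED = 10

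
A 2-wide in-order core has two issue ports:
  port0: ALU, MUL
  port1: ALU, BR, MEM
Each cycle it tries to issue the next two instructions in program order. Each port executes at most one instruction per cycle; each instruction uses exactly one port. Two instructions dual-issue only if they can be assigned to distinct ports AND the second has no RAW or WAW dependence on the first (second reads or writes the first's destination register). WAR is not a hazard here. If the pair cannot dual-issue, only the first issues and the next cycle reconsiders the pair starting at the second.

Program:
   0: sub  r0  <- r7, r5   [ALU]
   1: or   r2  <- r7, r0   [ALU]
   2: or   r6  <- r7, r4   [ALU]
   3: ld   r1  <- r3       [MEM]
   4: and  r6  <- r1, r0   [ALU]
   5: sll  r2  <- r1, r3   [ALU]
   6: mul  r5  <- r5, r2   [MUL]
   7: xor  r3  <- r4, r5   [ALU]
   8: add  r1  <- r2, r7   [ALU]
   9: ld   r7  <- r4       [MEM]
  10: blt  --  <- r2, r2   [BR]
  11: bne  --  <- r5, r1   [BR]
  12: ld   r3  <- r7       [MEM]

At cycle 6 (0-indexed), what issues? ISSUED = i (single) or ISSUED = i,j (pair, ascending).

  cy0 -> i0 (sub) RAW r0
  cy1 -> i1/i2 (or/or) pair
  cy2 -> i3 (ld) RAW r1
  cy3 -> i4/i5 (and/sll) pair
  cy4 -> i6 (mul) RAW r5
  cy5 -> i7/i8 (xor/add) pair
  cy6 -> i9 (ld) no-port MEM/BR
  cy7 -> i10 (blt) no-port BR/BR
  cy8 -> i11 (bne) no-port BR/MEM
  cy9 -> i12 (ld) tail

ISSUED = 9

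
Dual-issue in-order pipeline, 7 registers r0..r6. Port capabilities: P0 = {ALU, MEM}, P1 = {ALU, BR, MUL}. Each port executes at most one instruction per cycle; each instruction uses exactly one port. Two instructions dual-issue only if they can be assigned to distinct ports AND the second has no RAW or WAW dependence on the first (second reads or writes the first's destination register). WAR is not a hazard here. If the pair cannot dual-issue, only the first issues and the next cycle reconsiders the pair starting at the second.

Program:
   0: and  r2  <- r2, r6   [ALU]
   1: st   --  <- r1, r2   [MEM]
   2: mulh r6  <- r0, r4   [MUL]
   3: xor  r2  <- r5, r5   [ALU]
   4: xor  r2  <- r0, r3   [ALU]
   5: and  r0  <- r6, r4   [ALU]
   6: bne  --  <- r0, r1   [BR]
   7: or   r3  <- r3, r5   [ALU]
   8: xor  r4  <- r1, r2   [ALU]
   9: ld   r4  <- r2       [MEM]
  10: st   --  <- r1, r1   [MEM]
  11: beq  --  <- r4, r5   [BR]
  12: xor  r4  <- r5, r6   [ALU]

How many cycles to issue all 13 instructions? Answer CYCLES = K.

CYCLES = 9

t=0 i0:and ; RAW r2
t=1 i1+i2:st;mulh ; 2-wide
t=2 i3:xor ; WAW r2
t=3 i4+i5:xor;and ; 2-wide
t=4 i6+i7:bne;or ; 2-wide
t=5 i8:xor ; WAW r4
t=6 i9:ld ; no-port MEM/MEM
t=7 i10+i11:st;beq ; 2-wide
t=8 i12:xor ; tail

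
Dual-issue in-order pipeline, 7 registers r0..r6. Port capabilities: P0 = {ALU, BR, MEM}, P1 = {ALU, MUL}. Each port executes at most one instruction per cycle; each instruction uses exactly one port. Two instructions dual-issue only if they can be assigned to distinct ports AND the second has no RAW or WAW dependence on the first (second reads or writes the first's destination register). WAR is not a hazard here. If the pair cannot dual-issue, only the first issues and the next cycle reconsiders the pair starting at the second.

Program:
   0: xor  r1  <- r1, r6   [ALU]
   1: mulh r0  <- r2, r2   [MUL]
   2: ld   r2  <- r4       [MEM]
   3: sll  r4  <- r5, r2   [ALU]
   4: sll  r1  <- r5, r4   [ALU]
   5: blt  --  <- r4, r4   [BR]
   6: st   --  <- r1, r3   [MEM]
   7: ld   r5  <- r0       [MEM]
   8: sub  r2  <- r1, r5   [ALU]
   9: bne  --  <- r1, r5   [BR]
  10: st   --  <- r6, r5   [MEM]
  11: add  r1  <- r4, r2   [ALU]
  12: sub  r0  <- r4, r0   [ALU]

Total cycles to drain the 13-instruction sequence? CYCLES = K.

0. xor mulh @i0,i1  | dual
1. ld @i2  | RAW r2
2. sll @i3  | RAW r4
3. sll blt @i4,i5  | dual
4. st @i6  | no-port MEM/MEM
5. ld @i7  | RAW r5
6. sub bne @i8,i9  | dual
7. st add @i10,i11  | dual
8. sub @i12  | tail

CYCLES = 9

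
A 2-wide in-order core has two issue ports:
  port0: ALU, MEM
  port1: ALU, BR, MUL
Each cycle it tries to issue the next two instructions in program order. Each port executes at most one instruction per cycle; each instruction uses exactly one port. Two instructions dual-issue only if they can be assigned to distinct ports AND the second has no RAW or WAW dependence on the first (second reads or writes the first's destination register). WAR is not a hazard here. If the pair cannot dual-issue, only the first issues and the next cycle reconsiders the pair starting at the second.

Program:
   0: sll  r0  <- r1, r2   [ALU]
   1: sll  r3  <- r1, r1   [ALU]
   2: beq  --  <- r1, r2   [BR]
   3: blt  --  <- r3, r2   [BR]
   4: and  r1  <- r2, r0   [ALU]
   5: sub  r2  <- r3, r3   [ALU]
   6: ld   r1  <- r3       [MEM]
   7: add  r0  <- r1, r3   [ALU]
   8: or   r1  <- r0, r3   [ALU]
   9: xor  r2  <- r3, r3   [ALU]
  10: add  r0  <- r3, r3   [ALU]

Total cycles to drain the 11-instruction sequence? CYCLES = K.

CYCLES = 7

c0: i0+i1 sll.ALU/sll.ALU  2-wide
c1: i2 beq.BR  no-port BR/BR
c2: i3+i4 blt.BR/and.ALU  2-wide
c3: i5+i6 sub.ALU/ld.MEM  2-wide
c4: i7 add.ALU  RAW r0
c5: i8+i9 or.ALU/xor.ALU  2-wide
c6: i10 add.ALU  tail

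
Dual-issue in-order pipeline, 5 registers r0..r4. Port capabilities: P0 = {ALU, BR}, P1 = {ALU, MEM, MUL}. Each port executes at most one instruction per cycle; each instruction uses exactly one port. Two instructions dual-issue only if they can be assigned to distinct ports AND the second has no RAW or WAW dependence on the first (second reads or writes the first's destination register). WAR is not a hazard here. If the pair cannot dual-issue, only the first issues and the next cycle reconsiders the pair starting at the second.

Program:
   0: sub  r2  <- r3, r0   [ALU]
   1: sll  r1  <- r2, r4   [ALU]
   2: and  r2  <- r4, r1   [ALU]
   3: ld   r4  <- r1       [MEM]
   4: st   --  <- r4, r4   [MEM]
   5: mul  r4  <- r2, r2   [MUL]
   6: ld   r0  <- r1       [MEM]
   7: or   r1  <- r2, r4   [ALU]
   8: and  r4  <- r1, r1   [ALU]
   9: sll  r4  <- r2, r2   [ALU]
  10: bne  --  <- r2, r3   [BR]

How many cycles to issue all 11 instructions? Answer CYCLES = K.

CYCLES = 8

t=0 i0:sub ; RAW r2
t=1 i1:sll ; RAW r1
t=2 i2&i3:and/ld ; pair
t=3 i4:st ; no-port MEM/MUL
t=4 i5:mul ; no-port MUL/MEM
t=5 i6&i7:ld/or ; pair
t=6 i8:and ; WAW r4
t=7 i9&i10:sll/bne ; pair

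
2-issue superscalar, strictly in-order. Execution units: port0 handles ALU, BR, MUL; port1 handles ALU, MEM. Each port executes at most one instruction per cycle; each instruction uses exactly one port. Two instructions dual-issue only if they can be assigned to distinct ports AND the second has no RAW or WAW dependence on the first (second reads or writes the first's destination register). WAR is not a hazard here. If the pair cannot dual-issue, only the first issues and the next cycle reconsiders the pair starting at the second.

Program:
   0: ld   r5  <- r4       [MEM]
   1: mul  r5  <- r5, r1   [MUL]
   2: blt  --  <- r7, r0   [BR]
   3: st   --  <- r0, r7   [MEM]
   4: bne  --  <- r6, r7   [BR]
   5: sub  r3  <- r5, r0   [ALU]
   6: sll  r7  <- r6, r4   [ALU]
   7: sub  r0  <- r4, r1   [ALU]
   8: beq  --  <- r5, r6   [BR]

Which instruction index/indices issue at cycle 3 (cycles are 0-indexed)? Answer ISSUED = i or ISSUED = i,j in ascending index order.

ISSUED = 4,5

  cy0 -> i0 (ld) RAW+WAW r5
  cy1 -> i1 (mul) no-port MUL/BR
  cy2 -> i2,i3 (blt+st) pair
  cy3 -> i4,i5 (bne+sub) pair
  cy4 -> i6,i7 (sll+sub) pair
  cy5 -> i8 (beq) tail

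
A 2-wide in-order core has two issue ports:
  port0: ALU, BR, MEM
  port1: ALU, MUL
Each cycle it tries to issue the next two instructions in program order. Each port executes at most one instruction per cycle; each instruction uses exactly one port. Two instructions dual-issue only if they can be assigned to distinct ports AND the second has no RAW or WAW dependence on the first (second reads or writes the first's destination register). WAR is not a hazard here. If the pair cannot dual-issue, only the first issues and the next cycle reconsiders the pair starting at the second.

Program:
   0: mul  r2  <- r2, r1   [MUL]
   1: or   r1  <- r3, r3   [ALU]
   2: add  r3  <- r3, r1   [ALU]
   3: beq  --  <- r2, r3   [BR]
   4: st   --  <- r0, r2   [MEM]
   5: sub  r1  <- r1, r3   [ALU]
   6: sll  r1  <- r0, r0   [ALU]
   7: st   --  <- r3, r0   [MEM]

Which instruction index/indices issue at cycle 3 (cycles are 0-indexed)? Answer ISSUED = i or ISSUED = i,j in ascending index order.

[0] i0/i1  mul.MUL+or.ALU  -- pair
[1] i2  add.ALU  -- RAW r3
[2] i3  beq.BR  -- no-port BR/MEM
[3] i4/i5  st.MEM+sub.ALU  -- pair
[4] i6/i7  sll.ALU+st.MEM  -- pair

ISSUED = 4,5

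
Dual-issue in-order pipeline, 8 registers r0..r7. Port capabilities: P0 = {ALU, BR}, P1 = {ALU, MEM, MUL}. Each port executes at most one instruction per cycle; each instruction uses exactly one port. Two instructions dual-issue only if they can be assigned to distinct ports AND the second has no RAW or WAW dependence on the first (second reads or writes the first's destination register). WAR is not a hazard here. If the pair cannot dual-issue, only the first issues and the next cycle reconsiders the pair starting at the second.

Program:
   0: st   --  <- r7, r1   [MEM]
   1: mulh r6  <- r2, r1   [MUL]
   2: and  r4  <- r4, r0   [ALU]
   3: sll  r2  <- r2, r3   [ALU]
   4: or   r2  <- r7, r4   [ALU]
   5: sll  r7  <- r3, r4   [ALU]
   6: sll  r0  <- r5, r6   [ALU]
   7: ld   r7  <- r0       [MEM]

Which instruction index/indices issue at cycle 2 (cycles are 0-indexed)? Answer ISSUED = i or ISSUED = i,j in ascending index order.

ISSUED = 3

[0] i0  st.MEM  -- no-port MEM/MUL
[1] i1&i2  mulh.MUL;and.ALU  -- pair
[2] i3  sll.ALU  -- WAW r2
[3] i4&i5  or.ALU;sll.ALU  -- pair
[4] i6  sll.ALU  -- RAW r0
[5] i7  ld.MEM  -- tail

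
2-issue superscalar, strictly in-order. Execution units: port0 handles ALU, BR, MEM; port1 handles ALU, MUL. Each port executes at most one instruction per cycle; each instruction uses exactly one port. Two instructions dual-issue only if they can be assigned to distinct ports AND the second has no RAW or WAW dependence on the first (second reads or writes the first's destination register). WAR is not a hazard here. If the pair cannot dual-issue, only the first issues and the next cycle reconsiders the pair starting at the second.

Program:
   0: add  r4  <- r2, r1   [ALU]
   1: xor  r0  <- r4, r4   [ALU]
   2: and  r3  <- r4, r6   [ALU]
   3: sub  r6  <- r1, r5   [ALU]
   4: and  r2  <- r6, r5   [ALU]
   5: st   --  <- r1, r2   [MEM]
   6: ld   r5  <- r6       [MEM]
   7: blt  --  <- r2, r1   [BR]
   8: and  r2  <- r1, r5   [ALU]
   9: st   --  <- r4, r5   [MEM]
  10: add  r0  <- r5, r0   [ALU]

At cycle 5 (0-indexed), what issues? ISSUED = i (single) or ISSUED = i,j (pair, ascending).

  cy0 -> i0 (add.ALU) RAW r4
  cy1 -> i1+i2 (xor.ALU+and.ALU) dual
  cy2 -> i3 (sub.ALU) RAW r6
  cy3 -> i4 (and.ALU) RAW r2
  cy4 -> i5 (st.MEM) no-port MEM/MEM
  cy5 -> i6 (ld.MEM) no-port MEM/BR
  cy6 -> i7+i8 (blt.BR+and.ALU) dual
  cy7 -> i9+i10 (st.MEM+add.ALU) dual

ISSUED = 6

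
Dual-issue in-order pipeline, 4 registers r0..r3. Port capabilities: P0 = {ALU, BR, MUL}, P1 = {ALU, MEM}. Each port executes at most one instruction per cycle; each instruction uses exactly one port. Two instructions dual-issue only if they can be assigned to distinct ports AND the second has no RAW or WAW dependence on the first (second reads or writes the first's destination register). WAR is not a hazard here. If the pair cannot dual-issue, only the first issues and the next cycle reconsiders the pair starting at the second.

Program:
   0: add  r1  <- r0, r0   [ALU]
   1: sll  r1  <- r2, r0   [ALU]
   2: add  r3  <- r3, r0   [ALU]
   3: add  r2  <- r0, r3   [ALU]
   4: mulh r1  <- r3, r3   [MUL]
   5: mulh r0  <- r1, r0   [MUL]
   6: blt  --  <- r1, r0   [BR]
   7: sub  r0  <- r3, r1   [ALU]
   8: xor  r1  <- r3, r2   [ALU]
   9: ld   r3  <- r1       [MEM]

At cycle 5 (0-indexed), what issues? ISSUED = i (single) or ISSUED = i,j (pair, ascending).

t=0 i0:add ; WAW r1
t=1 i1+i2:sll+add ; 2-wide
t=2 i3+i4:add+mulh ; 2-wide
t=3 i5:mulh ; no-port MUL/BR
t=4 i6+i7:blt+sub ; 2-wide
t=5 i8:xor ; RAW r1
t=6 i9:ld ; tail

ISSUED = 8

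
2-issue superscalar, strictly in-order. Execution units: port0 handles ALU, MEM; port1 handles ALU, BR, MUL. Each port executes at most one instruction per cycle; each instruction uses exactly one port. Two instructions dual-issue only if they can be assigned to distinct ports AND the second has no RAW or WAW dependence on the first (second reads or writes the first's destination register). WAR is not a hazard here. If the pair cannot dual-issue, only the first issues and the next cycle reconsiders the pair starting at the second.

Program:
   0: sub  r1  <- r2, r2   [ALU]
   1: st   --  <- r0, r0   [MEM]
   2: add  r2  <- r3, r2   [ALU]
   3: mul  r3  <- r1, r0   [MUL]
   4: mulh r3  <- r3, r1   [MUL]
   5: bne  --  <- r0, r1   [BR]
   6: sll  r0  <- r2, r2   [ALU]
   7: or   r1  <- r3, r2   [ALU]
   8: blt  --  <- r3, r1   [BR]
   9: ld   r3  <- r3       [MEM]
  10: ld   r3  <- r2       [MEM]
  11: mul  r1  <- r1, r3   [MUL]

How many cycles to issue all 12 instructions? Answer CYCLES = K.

#0 head=0: sub.ALU+st.MEM i0/i1 dual
#1 head=2: add.ALU+mul.MUL i2/i3 dual
#2 head=4: mulh.MUL i4 no-port MUL/BR
#3 head=5: bne.BR+sll.ALU i5/i6 dual
#4 head=7: or.ALU i7 RAW r1
#5 head=8: blt.BR+ld.MEM i8/i9 dual
#6 head=10: ld.MEM i10 RAW r3
#7 head=11: mul.MUL i11 tail

CYCLES = 8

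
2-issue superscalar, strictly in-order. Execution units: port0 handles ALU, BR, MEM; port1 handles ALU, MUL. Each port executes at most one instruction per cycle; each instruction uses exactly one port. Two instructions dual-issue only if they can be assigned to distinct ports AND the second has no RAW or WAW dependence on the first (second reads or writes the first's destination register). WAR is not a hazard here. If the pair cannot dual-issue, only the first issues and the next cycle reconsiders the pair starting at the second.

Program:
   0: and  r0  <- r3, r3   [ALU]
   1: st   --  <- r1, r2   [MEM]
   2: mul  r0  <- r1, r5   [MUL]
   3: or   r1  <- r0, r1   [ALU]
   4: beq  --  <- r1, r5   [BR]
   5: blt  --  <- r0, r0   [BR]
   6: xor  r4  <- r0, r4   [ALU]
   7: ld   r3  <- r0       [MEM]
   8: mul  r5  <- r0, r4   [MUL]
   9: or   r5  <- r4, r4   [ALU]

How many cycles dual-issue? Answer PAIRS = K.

PAIRS = 3

  cy0 -> i0+i1 (and.ALU/st.MEM) 2-wide
  cy1 -> i2 (mul.MUL) RAW r0
  cy2 -> i3 (or.ALU) RAW r1
  cy3 -> i4 (beq.BR) no-port BR/BR
  cy4 -> i5+i6 (blt.BR/xor.ALU) 2-wide
  cy5 -> i7+i8 (ld.MEM/mul.MUL) 2-wide
  cy6 -> i9 (or.ALU) tail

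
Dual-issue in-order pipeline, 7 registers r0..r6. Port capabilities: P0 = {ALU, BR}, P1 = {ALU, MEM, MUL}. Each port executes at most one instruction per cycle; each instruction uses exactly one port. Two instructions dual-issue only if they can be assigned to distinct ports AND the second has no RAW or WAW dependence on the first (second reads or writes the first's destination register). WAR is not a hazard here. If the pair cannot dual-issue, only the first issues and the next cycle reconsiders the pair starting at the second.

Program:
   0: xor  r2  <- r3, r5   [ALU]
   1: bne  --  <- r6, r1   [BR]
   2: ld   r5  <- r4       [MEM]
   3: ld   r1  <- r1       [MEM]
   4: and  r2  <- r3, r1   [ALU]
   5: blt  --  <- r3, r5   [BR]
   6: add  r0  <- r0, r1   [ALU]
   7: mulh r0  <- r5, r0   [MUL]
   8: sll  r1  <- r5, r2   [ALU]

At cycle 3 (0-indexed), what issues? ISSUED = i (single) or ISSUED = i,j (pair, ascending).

0. xor.ALU bne.BR @i0&i1  | dual
1. ld.MEM @i2  | no-port MEM/MEM
2. ld.MEM @i3  | RAW r1
3. and.ALU blt.BR @i4&i5  | dual
4. add.ALU @i6  | RAW+WAW r0
5. mulh.MUL sll.ALU @i7&i8  | dual

ISSUED = 4,5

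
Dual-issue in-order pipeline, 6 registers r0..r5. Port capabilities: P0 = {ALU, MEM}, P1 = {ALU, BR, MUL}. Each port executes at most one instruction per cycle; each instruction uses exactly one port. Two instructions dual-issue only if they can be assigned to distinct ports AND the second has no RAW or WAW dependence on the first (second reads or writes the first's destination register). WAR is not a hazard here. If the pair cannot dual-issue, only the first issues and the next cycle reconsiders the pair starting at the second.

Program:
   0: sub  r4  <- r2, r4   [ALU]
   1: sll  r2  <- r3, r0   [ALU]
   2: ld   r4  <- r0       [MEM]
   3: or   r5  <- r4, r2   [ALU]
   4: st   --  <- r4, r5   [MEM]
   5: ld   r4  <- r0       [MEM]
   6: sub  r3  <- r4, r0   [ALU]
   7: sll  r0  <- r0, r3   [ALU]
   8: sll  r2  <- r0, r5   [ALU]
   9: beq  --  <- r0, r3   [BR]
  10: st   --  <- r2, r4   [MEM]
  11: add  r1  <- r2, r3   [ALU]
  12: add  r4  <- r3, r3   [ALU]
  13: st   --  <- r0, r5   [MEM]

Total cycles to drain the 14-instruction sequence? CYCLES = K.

CYCLES = 10

[0] i0+i1  sub sll  -- pair
[1] i2  ld  -- RAW r4
[2] i3  or  -- RAW r5
[3] i4  st  -- no-port MEM/MEM
[4] i5  ld  -- RAW r4
[5] i6  sub  -- RAW r3
[6] i7  sll  -- RAW r0
[7] i8+i9  sll beq  -- pair
[8] i10+i11  st add  -- pair
[9] i12+i13  add st  -- pair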